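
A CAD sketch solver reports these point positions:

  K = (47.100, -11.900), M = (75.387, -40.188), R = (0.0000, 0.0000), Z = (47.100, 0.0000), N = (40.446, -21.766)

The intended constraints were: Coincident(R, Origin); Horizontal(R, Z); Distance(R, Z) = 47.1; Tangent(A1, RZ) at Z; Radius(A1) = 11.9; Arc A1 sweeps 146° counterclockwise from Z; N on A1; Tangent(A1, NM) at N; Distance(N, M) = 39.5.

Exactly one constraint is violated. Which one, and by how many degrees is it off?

Tangent(A1, NM) at N — off by 6.20°.

R = (0.00, 0.00) ✓; R.y = 0.00, Z.y = 0.00 ✓; |RZ| = 47.10 ✓; ∠(KZ, ZR) = 90.00° ✓; |KZ| = 11.90 ✓; bearing(K→N) − bearing(K→Z) = 146.0° ✓; |KN| = 11.90 ✓; ∠(KN, NM) = 83.80° ✗; |NM| = 39.50 ✓.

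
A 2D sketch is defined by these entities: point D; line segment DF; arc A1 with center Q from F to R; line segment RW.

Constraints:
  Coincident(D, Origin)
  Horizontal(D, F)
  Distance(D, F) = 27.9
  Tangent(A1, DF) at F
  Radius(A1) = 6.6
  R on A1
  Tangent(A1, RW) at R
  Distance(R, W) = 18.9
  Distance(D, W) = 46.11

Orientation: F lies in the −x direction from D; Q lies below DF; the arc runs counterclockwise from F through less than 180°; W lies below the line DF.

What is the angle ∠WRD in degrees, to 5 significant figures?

116.72°

Checks: |QF| = 6.600 ✓; |QR| = 6.600 ✓; ∠(QR, RW) = 90.00° ✓; |RW| = 18.90 ✓; |DW| = 46.11 ✓.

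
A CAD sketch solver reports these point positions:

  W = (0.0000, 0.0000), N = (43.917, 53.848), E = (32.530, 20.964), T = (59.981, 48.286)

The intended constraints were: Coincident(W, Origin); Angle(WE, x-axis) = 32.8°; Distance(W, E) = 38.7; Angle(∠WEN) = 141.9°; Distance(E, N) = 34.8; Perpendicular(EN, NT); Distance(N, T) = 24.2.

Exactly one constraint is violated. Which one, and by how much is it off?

Distance(N, T) = 24.2 — off by 7.20.

W = (0.00, 0.00) ✓; WE at 32.80° ✓; |WE| = 38.70 ✓; ∠WEN = 141.9° ✓; |EN| = 34.80 ✓; ∠(EN, NT) = 90.00° ✓; |NT| = 17.00 ✗.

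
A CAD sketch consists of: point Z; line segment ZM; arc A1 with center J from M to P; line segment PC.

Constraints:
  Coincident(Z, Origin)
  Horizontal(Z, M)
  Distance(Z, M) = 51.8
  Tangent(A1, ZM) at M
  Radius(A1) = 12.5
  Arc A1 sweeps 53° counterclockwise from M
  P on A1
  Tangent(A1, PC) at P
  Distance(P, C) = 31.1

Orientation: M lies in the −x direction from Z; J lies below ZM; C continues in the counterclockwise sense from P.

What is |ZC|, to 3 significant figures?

85.8

On A1, M sits at bearing 90° from J; a 53° counterclockwise sweep puts P at bearing 143°, so P = J + 12.5·(cos 143°, sin 143°) = (-61.8, -4.98). A1 meets PC tangentially, so JP is at right angles to PC, so PC runs along (−sin 143°, cos 143°); with |PC| = 31.1, C = (-80.5, -29.8). Then |ZC| = |C − Z| = 85.8.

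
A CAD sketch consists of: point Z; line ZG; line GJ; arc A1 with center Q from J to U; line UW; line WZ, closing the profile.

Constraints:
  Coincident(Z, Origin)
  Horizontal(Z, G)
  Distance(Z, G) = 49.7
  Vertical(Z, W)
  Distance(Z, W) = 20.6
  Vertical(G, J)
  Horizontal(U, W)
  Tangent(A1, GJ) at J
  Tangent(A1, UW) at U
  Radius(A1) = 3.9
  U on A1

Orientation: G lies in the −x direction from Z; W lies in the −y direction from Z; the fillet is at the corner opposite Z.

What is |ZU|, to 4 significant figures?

50.22

The virtual corner opposite Z is at (-49.70, -20.60). A1 meets GJ tangentially, so QJ is at right angles to GJ and tangency of A1 to UW means the radius QU is perpendicular to UW, with radius 3.9, so the center Q sits 3.9 in from both sides at Q = (-45.80, -16.70). That places the tangent points at J = (-49.70, -16.70) on GJ and U = (-45.80, -20.60) on UW. Then |ZU| = |U − Z| = 50.22.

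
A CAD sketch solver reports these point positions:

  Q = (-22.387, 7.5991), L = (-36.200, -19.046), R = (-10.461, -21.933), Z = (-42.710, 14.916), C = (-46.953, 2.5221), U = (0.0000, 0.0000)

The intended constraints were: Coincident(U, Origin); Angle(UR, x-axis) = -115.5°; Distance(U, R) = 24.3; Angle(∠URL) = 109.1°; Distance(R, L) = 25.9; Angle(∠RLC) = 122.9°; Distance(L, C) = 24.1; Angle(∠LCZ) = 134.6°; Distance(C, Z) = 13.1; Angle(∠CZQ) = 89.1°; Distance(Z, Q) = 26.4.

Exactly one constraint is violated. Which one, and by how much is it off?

Distance(Z, Q) = 26.4 — off by 4.80.

U = (0.00, 0.00) ✓; UR at -115.5° ✓; |UR| = 24.30 ✓; ∠URL = 109.1° ✓; |RL| = 25.90 ✓; ∠RLC = 122.9° ✓; |LC| = 24.10 ✓; ∠LCZ = 134.6° ✓; |CZ| = 13.10 ✓; ∠CZQ = 89.10° ✓; |ZQ| = 21.60 ✗.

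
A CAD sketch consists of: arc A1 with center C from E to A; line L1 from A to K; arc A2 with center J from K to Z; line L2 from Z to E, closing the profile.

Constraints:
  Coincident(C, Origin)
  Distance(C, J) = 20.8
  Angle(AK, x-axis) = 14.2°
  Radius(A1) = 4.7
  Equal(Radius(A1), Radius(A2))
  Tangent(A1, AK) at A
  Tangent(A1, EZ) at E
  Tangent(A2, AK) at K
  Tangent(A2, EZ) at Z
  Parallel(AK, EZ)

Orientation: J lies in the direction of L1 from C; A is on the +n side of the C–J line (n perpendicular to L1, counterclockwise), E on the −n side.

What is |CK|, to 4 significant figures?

21.32

The slot axis is L1's direction at 14.2°, so u = (cos 14.2°, sin 14.2°) = (0.9694, 0.2453) and n = (−sin 14.2°, cos 14.2°) = (-0.2453, 0.9694). C is at the origin and J lies 20.8 along u from C, so J = 20.8·u = (20.16, 5.102). Tangency of A1 to both parallel lines with radius 4.7 puts A and E at C ± 4.7·n: A = (-1.153, 4.556), E = (1.153, -4.556). Equal radii place K and Z the same way about J: K = J + 4.7·n = (19.01, 9.659), Z = J − 4.7·n = (21.32, 0.5460). Then |CK| = |K − C| = 21.32.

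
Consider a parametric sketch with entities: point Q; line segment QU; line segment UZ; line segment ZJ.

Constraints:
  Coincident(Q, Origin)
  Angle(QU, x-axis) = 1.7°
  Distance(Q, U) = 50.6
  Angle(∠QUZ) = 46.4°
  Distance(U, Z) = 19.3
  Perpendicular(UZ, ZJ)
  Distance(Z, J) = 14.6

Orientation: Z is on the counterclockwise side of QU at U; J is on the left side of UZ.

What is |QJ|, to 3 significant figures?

27.0

∠QUZ = 46.4°, so UZ runs at 1.7° + (180° − 46.4°) = 135° from the x-axis; with |UZ| = 19.3, Z = U + 19.3·(cos 135°, sin 135°) = (36.9, 15.1). UZ is perpendicular to ZJ; with |ZJ| = 14.6 on the left of UZ, J = Z + 14.6·(-0.703, -0.711) = (26.6, 4.70). Then |QJ| = |J − Q| = 27.0.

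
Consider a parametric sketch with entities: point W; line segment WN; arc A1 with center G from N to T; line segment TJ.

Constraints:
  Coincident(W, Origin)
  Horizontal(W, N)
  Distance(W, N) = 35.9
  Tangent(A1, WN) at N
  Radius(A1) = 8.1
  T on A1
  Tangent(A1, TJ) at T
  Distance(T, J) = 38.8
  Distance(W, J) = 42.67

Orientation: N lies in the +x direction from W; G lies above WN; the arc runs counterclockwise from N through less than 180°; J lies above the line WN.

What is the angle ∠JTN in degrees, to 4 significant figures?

111.6°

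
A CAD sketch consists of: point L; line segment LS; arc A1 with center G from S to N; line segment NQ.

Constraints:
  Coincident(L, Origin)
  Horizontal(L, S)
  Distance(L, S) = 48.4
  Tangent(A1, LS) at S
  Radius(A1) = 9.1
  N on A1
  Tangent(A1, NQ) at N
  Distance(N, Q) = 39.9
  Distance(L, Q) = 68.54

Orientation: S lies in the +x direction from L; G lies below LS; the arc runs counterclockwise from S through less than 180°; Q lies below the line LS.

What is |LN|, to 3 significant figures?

40.9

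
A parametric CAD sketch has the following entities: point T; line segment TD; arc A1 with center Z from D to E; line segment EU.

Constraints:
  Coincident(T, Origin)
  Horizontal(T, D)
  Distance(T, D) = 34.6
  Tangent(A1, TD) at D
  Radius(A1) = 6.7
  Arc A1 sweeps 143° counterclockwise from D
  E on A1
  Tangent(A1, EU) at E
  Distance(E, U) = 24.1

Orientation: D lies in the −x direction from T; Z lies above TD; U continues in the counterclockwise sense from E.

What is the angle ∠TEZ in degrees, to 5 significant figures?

105.48°

T is at the origin; TD is horizontal with |TD| = 34.6 and D on the −x side, so D = (-34.600, 0.0000). Since A1 is tangent to TD there, ZD ⟂ TD, so Z = D + (0, 6.7) = (-34.600, 6.7000). On A1, D sits at bearing -90° from Z; a 143° counterclockwise sweep puts E at bearing 53°, so E = Z + 6.7·(cos 53°, sin 53°) = (-30.568, 12.051). Then cos ∠TEZ = ET·EZ / (|ET||EZ|), giving 105.48°.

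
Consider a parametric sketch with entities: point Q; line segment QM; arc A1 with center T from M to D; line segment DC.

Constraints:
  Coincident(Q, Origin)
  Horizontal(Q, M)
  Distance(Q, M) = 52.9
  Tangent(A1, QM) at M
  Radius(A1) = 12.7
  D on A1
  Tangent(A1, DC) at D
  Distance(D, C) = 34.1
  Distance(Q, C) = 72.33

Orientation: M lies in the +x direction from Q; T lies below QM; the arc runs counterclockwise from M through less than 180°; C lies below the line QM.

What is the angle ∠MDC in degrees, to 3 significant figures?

125°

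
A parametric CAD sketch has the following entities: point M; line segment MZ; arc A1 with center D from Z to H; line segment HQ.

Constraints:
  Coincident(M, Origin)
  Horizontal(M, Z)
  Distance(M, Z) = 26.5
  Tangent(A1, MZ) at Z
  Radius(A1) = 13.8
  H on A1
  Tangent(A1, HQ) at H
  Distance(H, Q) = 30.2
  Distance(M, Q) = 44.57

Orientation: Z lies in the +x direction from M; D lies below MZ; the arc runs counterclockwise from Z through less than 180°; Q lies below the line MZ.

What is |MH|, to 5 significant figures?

18.210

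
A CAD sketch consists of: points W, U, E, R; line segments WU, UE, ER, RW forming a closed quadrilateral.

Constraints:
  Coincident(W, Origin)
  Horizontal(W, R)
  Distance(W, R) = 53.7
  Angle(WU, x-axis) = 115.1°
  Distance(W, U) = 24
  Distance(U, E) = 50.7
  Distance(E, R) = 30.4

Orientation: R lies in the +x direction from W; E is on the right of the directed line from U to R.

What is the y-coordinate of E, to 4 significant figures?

-13.37

Checks: |UE| = 50.70 ✓; |ER| = 30.40 ✓.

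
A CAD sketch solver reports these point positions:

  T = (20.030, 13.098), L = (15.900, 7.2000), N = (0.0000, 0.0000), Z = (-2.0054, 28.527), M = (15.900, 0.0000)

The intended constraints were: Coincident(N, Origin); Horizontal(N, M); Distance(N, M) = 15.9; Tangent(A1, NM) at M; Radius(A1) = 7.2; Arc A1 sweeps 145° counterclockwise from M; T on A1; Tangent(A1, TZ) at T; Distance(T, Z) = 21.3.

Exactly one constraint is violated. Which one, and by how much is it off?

Distance(T, Z) = 21.3 — off by 5.60.

N = (0.00, 0.00) ✓; N.y = 0.00, M.y = 0.00 ✓; |NM| = 15.90 ✓; ∠(LM, MN) = 90.00° ✓; |LM| = 7.200 ✓; bearing(L→T) − bearing(L→M) = 145.0° ✓; |LT| = 7.200 ✓; ∠(LT, TZ) = 90.00° ✓; |TZ| = 26.90 ✗.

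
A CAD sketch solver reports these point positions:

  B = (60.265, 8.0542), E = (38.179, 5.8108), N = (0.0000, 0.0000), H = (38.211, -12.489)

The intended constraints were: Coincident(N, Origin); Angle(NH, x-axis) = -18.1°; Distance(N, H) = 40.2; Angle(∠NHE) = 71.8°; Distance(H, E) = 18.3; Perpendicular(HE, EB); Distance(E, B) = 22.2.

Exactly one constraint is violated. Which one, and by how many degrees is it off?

Perpendicular(HE, EB) — off by 5.70°.

N = (0.00, 0.00) ✓; NH at -18.10° ✓; |NH| = 40.20 ✓; ∠NHE = 71.80° ✓; |HE| = 18.30 ✓; ∠(HE, EB) = 84.30° ✗; |EB| = 22.20 ✓.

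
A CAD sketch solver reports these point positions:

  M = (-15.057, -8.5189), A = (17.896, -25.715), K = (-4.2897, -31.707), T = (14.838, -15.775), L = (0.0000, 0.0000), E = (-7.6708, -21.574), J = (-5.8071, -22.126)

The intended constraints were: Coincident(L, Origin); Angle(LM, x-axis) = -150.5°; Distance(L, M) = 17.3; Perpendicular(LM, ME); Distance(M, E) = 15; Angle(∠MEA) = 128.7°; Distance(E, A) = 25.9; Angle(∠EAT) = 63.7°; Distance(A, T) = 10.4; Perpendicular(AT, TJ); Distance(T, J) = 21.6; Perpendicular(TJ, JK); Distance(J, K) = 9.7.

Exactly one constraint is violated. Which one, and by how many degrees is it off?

Perpendicular(TJ, JK) — off by 8.10°.

L = (0.00, 0.00) ✓; LM at -150.5° ✓; |LM| = 17.30 ✓; ∠(LM, ME) = 90.00° ✓; |ME| = 15.00 ✓; ∠MEA = 128.7° ✓; |EA| = 25.90 ✓; ∠EAT = 63.70° ✓; |AT| = 10.40 ✓; ∠(AT, TJ) = 90.00° ✓; |TJ| = 21.60 ✓; ∠(TJ, JK) = 81.90° ✗; |JK| = 9.700 ✓.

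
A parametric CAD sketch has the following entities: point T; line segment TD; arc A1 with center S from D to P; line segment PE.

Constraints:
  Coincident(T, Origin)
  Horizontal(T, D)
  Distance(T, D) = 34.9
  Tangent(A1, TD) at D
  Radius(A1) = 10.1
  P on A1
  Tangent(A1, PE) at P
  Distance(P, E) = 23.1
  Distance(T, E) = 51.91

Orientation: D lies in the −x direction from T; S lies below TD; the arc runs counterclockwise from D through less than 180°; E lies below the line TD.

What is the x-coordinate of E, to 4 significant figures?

-38.26

Checks: |SP| = 10.10 ✓; ∠(SP, PE) = 90.00° ✓; |PE| = 23.10 ✓; |TE| = 51.91 ✓.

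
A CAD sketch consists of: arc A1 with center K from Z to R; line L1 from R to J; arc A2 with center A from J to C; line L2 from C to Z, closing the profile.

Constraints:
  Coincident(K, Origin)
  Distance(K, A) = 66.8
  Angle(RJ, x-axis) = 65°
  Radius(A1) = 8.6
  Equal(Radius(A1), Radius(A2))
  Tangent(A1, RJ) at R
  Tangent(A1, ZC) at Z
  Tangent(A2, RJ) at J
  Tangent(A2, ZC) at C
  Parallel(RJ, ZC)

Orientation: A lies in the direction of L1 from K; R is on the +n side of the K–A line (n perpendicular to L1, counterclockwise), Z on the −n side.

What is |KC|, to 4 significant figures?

67.35

The slot axis is L1's direction at 65.0°, so u = (cos 65.0°, sin 65.0°) = (0.4226, 0.9063) and n = (−sin 65.0°, cos 65.0°) = (-0.9063, 0.4226). K is at the origin and A lies 66.8 along u from K, so A = 66.8·u = (28.23, 60.54). Tangency of A1 to both parallel lines with radius 8.6 puts R and Z at K ± 8.6·n: R = (-7.794, 3.635), Z = (7.794, -3.635). Equal radii place J and C the same way about A: J = A + 8.6·n = (20.44, 64.18), C = A − 8.6·n = (36.03, 56.91). Then |KC| = |C − K| = 67.35.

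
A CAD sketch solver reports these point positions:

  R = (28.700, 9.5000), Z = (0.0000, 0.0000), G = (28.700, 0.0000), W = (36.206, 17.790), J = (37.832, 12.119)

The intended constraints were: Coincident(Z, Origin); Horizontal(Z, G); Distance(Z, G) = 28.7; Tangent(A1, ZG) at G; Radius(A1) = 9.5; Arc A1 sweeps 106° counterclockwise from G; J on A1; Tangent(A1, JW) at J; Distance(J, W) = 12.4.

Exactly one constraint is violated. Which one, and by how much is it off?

Distance(J, W) = 12.4 — off by 6.50.

Z = (0.00, 0.00) ✓; Z.y = 0.00, G.y = 0.00 ✓; |ZG| = 28.70 ✓; ∠(RG, GZ) = 90.00° ✓; |RG| = 9.500 ✓; bearing(R→J) − bearing(R→G) = 106.0° ✓; |RJ| = 9.500 ✓; ∠(RJ, JW) = 90.00° ✓; |JW| = 5.900 ✗.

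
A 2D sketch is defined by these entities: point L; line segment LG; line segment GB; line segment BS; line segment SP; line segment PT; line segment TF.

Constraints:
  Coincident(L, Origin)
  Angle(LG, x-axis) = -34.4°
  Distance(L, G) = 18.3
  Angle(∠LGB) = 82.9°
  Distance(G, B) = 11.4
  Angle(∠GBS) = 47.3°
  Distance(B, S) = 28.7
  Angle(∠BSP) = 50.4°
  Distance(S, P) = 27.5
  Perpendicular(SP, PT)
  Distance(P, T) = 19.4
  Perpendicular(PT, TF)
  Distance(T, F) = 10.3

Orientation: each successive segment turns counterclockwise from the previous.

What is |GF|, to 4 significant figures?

8.975

L is at the origin; LG runs at -34.4° with length 18.3, so G = (15.10, -10.34). ∠LGB = 82.9° gives GB at 62.70° from the x-axis; with |GB| = 11.4, B = (20.33, -0.2087). ∠GBS = 47.3° gives BS at -164.6° from the x-axis; with |BS| = 28.7, S = (-7.341, -7.830). ∠BSP = 50.4° gives SP at -35.00° from the x-axis; with |SP| = 27.5, P = (15.19, -23.60). The perpendicularity gives PT at right angles to SP, so PT runs at 55.00°; with |PT| = 19.4, T = (26.31, -7.712). PT ⟂ TF, so TF runs at 145.0°; with |TF| = 10.3, F = (17.88, -1.804). Then |GF| = |F − G| = 8.975.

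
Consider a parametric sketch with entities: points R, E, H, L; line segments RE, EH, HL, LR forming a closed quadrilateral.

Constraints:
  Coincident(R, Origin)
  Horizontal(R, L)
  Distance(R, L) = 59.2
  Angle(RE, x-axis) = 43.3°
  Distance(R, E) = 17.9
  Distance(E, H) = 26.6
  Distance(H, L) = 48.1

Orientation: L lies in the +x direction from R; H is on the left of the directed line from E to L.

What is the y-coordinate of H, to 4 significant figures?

35.24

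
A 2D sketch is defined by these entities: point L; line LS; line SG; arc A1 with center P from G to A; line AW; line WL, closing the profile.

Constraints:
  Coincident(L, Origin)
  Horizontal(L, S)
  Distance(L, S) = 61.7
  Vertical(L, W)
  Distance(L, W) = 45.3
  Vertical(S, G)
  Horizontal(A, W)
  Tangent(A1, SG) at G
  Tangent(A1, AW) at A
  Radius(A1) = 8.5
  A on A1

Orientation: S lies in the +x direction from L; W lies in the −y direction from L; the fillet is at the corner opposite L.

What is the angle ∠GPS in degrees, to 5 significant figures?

76.994°

L is at the origin; LS is horizontal with |LS| = 61.7 and S on the +x side, so S = (61.700, 0.0000). L and W share the same x with |LW| = 45.3 and W on the −y side, so W = (0.0000, -45.300). The virtual corner opposite L is at (61.700, -45.300). The tangent condition forces PG to be normal to SG and the tangent condition forces PA to be normal to AW, with radius 8.5, so the center P sits 8.5 in from both sides at P = (53.200, -36.800). That places the tangent points at G = (61.700, -36.800) on SG and A = (53.200, -45.300) on AW. Then cos ∠GPS = PG·PS / (|PG||PS|), giving 76.994°.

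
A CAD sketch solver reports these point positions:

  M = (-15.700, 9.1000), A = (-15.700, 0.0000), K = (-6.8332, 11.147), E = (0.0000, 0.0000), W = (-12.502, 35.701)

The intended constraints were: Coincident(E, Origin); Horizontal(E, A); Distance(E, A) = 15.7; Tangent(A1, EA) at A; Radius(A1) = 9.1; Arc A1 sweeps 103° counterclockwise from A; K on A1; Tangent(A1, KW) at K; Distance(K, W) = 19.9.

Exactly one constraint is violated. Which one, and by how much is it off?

Distance(K, W) = 19.9 — off by 5.30.

E = (0.00, 0.00) ✓; E.y = 0.00, A.y = 0.00 ✓; |EA| = 15.70 ✓; ∠(MA, AE) = 90.00° ✓; |MA| = 9.100 ✓; bearing(M→K) − bearing(M→A) = 103.0° ✓; |MK| = 9.100 ✓; ∠(MK, KW) = 90.00° ✓; |KW| = 25.20 ✗.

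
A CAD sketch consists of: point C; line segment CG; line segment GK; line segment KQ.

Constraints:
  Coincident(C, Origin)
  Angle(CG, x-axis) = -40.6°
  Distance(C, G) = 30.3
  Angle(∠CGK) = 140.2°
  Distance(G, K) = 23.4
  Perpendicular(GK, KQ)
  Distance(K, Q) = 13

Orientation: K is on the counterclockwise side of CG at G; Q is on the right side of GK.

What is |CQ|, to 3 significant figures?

56.8

C is at the origin; CG runs at -40.6° with length 30.3, so G = 30.3·(cos -40.6°, sin -40.6°) = (23.0, -19.7). ∠CGK = 140.2°, so GK runs at -40.6° + (180° − 140.2°) = -0.800° from the x-axis; with |GK| = 23.4, K = G + 23.4·(cos -0.800°, sin -0.800°) = (46.4, -20.0). GK ⟂ KQ; with |KQ| = 13.0 on the right of GK, Q = K + 13.0·(-0.0140, -1.00) = (46.2, -33.0). Then |CQ| = |Q − C| = 56.8.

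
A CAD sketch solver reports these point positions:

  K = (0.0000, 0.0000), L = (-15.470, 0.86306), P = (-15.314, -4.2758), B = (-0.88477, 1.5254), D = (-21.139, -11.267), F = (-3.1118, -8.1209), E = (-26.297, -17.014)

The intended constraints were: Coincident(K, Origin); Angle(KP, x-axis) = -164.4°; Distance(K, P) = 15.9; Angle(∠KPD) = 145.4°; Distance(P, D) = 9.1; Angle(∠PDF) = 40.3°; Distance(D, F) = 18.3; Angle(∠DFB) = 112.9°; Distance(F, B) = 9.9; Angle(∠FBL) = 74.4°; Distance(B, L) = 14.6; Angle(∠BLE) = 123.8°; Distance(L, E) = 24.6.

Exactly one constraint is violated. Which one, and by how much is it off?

Distance(L, E) = 24.6 — off by 3.70.

K = (0.00, 0.00) ✓; KP at -164.4° ✓; |KP| = 15.90 ✓; ∠KPD = 145.4° ✓; |PD| = 9.100 ✓; ∠PDF = 40.30° ✓; |DF| = 18.30 ✓; ∠DFB = 112.9° ✓; |FB| = 9.900 ✓; ∠FBL = 74.40° ✓; |BL| = 14.60 ✓; ∠BLE = 123.8° ✓; |LE| = 20.90 ✗.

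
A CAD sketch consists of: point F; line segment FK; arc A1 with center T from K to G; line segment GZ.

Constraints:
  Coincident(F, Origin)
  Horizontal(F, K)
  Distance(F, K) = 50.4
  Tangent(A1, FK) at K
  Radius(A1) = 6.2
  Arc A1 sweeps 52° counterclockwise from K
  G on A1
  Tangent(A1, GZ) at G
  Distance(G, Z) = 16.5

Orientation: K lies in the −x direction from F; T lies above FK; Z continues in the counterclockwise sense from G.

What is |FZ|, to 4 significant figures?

38.56

F is at the origin; F and K share the same y with |FK| = 50.4 and K on the −x side, so K = (-50.40, 0.000). Tangency of A1 to FK means the radius TK is perpendicular to FK, so T = K + (0, 6.2) = (-50.40, 6.200). On A1, K sits at bearing -90° from T; a 52° counterclockwise sweep puts G at bearing -38°, so G = T + 6.2·(cos -38°, sin -38°) = (-45.51, 2.383). Since A1 is tangent to GZ there, TG ⟂ GZ, so GZ runs along (−sin -38°, cos -38°); with |GZ| = 16.5, Z = (-35.36, 15.39). Then |FZ| = |Z − F| = 38.56.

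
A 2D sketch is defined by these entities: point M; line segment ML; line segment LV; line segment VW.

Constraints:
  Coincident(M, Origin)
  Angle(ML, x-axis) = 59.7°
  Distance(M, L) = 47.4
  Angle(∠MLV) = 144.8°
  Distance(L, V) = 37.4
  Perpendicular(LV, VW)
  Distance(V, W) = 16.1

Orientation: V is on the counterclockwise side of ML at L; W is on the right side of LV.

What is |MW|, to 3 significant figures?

87.6

∠MLV = 144.8°, so LV runs at 59.7° + (180° − 144.8°) = 94.9° from the x-axis; with |LV| = 37.4, V = L + 37.4·(cos 94.9°, sin 94.9°) = (20.7, 78.2). LV ⟂ VW; with |VW| = 16.1 on the right of LV, W = V + 16.1·(0.996, 0.0854) = (36.8, 79.6). Then |MW| = |W − M| = 87.6.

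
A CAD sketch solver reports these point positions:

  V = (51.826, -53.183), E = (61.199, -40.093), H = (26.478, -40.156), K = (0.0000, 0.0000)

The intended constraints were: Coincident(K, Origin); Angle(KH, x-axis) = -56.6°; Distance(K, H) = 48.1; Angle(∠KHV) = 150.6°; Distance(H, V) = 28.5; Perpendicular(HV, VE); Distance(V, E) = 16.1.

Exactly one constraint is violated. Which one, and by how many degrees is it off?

Perpendicular(HV, VE) — off by 8.40°.

K = (0.00, 0.00) ✓; KH at -56.60° ✓; |KH| = 48.10 ✓; ∠KHV = 150.6° ✓; |HV| = 28.50 ✓; ∠(HV, VE) = 81.60° ✗; |VE| = 16.10 ✓.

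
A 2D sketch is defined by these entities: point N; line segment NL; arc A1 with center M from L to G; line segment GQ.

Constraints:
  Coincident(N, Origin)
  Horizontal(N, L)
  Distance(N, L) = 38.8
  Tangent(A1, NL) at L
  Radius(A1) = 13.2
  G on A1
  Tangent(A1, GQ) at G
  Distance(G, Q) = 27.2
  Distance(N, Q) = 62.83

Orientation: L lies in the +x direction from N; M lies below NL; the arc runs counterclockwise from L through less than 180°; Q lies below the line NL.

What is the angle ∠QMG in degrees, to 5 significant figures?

64.113°

Checks: |MG| = 13.20 ✓; ∠(MG, GQ) = 90.00° ✓; |GQ| = 27.20 ✓; |NQ| = 62.83 ✓.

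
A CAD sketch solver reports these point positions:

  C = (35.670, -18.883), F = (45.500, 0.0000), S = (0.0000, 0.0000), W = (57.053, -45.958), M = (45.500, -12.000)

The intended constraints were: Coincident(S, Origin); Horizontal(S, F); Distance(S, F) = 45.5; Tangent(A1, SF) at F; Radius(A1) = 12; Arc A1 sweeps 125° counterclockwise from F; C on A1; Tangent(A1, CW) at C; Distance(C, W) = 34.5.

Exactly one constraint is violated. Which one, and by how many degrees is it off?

Tangent(A1, CW) at C — off by 3.30°.

S = (0.00, 0.00) ✓; S.y = 0.00, F.y = 0.00 ✓; |SF| = 45.50 ✓; ∠(MF, FS) = 90.00° ✓; |MF| = 12.00 ✓; bearing(M→C) − bearing(M→F) = 125.0° ✓; |MC| = 12.00 ✓; ∠(MC, CW) = 86.70° ✗; |CW| = 34.50 ✓.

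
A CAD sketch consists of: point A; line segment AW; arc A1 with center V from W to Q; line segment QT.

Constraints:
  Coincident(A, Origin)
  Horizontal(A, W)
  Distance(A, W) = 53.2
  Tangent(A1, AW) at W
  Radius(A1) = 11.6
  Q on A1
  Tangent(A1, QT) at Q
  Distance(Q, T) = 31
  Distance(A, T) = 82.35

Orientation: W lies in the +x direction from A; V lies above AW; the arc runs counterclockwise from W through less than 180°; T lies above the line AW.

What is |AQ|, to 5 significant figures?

64.880

Checks: ∠(VW, WA) = 90.00° ✓; |VQ| = 11.60 ✓; ∠(VQ, QT) = 90.00° ✓; |QT| = 31.00 ✓; |AT| = 82.35 ✓.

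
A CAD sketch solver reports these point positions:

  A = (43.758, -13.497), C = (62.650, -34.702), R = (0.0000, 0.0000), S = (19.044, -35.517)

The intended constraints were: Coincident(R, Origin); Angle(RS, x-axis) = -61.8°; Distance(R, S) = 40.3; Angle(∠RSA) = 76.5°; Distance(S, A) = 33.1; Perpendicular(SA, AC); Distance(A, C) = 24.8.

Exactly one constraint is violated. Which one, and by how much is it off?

Distance(A, C) = 24.8 — off by 3.60.

R = (0.00, 0.00) ✓; RS at -61.80° ✓; |RS| = 40.30 ✓; ∠RSA = 76.50° ✓; |SA| = 33.10 ✓; ∠(SA, AC) = 90.00° ✓; |AC| = 28.40 ✗.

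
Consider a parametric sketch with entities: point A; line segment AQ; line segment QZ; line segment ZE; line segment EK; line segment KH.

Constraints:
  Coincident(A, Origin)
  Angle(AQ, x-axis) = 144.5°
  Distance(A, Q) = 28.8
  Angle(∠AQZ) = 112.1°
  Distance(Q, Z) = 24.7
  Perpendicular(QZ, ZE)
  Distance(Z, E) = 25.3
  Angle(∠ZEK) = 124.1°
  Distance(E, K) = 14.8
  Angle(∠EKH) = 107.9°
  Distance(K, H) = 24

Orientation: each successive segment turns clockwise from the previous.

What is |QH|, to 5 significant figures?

19.902

A is at the origin; AQ runs at 144.5° with length 28.8, so Q = (-23.447, 16.724). ∠AQZ = 112.1° gives QZ at 76.600° from the x-axis; with |QZ| = 24.7, Z = (-17.722, 40.752). QZ is perpendicular to ZE, so ZE runs at -13.400°; with |ZE| = 25.3, E = (6.8889, 34.889). ∠ZEK = 124.1° gives EK at -69.300° from the x-axis; with |EK| = 14.8, K = (12.120, 21.044). ∠EKH = 107.9° gives KH at -141.40° from the x-axis; with |KH| = 24.0, H = (-6.6362, 6.0709). Then |QH| = |H − Q| = 19.902.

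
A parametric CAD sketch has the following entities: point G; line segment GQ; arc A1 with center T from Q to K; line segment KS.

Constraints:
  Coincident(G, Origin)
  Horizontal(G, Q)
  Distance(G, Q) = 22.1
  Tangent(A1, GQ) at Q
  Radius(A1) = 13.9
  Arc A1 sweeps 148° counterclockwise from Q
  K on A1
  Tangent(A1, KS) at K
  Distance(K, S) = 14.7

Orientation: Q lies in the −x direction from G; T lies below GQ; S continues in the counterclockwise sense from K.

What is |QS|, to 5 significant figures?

33.864

G is at the origin; GQ is horizontal with |GQ| = 22.1 and Q on the −x side, so Q = (-22.100, 0.0000). The tangent condition forces TQ to be normal to GQ, so T = Q + (0, -13.9) = (-22.100, -13.900). On A1, Q sits at bearing 90° from T; a 148° counterclockwise sweep puts K at bearing 238°, so K = T + 13.9·(cos 238°, sin 238°) = (-29.466, -25.688). A1 meets KS tangentially, so TK is at right angles to KS, so KS runs along (−sin 238°, cos 238°); with |KS| = 14.7, S = (-17.000, -33.478). Then |QS| = |S − Q| = 33.864.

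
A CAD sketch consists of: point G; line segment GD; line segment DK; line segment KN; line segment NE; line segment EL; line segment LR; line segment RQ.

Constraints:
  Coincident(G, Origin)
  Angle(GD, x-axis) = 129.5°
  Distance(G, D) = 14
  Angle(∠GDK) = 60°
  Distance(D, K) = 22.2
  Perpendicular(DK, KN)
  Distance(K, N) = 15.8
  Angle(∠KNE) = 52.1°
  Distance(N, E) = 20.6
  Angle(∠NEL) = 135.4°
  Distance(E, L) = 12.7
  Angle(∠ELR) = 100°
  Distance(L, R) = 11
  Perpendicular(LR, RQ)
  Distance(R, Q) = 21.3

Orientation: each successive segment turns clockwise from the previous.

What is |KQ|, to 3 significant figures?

7.63

G is at the origin; GD runs at 129.5° with length 14.0, so D = (-8.91, 10.8). ∠GDK = 60.0° gives DK at 9.50° from the x-axis; with |DK| = 22.2, K = (13.0, 14.5). DK is perpendicular to KN, so KN runs at -80.5°; with |KN| = 15.8, N = (15.6, -1.12). ∠KNE = 52.1° gives NE at 152° from the x-axis; with |NE| = 20.6, E = (-2.52, 8.68). ∠NEL = 135.4° gives EL at 107° from the x-axis; with |EL| = 12.7, L = (-6.24, 20.8). ∠ELR = 100.0° gives LR at 27.0° from the x-axis; with |LR| = 11.0, R = (3.57, 25.8). LR is perpendicular to RQ, so RQ runs at -63.0°; with |RQ| = 21.3, Q = (13.2, 6.84). Then |KQ| = |Q − K| = 7.63.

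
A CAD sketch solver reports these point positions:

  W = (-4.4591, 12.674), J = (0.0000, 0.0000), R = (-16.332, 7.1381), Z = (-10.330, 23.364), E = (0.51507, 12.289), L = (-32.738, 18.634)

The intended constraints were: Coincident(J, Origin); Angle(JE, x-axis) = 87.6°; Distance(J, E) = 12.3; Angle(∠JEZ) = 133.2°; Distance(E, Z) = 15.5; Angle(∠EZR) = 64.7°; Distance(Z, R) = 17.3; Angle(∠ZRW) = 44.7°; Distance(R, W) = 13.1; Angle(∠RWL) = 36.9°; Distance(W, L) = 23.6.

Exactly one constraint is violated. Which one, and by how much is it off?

Distance(W, L) = 23.6 — off by 5.30.

J = (0.00, 0.00) ✓; JE at 87.60° ✓; |JE| = 12.30 ✓; ∠JEZ = 133.2° ✓; |EZ| = 15.50 ✓; ∠EZR = 64.70° ✓; |ZR| = 17.30 ✓; ∠ZRW = 44.70° ✓; |RW| = 13.10 ✓; ∠RWL = 36.90° ✓; |WL| = 28.90 ✗.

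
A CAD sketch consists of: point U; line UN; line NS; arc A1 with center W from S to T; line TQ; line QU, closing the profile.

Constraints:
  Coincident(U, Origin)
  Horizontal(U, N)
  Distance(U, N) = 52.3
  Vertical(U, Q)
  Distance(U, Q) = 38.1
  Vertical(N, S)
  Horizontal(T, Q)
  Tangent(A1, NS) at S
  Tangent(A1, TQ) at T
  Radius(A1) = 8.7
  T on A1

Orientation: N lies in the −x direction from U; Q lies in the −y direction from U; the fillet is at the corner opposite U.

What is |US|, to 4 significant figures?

60.00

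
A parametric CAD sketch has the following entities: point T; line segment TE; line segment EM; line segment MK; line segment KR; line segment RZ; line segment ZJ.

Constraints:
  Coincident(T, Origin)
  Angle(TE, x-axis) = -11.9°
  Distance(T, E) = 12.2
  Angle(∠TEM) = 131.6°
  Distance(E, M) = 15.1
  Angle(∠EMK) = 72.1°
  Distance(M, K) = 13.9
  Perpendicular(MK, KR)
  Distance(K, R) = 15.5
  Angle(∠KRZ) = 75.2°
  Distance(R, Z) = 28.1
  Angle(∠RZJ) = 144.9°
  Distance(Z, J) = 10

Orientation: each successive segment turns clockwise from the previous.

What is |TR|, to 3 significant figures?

4.23

T is at the origin; TE runs at -11.9° with length 12.2, so E = (11.9, -2.52). ∠TEM = 131.6° gives EM at -60.3° from the x-axis; with |EM| = 15.1, M = (19.4, -15.6). ∠EMK = 72.1° gives MK at -168° from the x-axis; with |MK| = 13.9, K = (5.81, -18.5). MK ⟂ KR, so KR runs at 102°; with |KR| = 15.5, R = (2.64, -3.30). Then |TR| = |R − T| = 4.23.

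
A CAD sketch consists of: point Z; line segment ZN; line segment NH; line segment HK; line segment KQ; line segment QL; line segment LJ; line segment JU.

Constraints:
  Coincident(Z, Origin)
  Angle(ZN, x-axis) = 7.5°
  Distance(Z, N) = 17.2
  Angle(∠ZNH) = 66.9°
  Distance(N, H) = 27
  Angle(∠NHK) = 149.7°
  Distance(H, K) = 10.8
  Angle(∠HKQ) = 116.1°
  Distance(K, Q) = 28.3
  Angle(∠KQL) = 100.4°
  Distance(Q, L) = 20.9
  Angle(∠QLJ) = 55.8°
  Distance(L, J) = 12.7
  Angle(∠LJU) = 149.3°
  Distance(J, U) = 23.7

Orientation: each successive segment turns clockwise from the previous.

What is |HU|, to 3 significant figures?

17.7

∠QLJ = 55.8° gives LJ at -43.6° from the x-axis; with |LJ| = 12.7, J = (-12.0, -9.83). ∠LJU = 149.3° gives JU at -74.3° from the x-axis; with |JU| = 23.7, U = (-5.57, -32.6). Then |HU| = |U − H| = 17.7.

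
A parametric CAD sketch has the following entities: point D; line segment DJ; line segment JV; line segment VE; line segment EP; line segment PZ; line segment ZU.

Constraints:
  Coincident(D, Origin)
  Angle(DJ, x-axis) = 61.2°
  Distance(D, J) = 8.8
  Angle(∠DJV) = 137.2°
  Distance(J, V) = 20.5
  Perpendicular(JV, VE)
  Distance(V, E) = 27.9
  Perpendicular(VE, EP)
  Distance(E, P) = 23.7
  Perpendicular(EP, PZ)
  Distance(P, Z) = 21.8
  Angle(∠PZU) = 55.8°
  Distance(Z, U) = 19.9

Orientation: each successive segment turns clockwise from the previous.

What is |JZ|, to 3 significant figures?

6.89

The perpendicularity gives EP at right angles to VE, so EP runs at -162°; with |EP| = 23.7, P = (10.0, -19.8). EP is perpendicular to PZ, so PZ runs at 108°; with |PZ| = 21.8, Z = (3.13, 0.913). Then |JZ| = |Z − J| = 6.89.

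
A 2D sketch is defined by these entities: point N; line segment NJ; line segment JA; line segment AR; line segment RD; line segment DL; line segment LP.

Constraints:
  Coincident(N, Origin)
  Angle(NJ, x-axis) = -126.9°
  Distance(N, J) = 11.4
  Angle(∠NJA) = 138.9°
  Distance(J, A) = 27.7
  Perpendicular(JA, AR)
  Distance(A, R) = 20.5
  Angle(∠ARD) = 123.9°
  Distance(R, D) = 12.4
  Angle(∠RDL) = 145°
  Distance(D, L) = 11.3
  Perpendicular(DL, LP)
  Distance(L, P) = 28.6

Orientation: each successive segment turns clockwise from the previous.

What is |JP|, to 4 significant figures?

6.804

∠RDL = 145.0° gives DL at 10.90° from the x-axis; with |DL| = 11.3, L = (-18.48, 16.22). DL ⟂ LP, so LP runs at -79.10°; with |LP| = 28.6, P = (-13.07, -11.87). Then |JP| = |P − J| = 6.804.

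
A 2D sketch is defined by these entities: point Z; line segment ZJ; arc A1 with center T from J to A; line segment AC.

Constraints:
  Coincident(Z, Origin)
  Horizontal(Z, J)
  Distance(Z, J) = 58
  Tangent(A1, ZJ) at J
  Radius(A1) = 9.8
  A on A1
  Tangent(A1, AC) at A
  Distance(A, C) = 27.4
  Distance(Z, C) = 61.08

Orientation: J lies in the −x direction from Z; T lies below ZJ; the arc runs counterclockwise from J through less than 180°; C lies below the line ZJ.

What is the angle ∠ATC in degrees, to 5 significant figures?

70.320°

Z is at the origin; ZJ is horizontal with |ZJ| = 58.0 and J on the −x side, so J = (-58.000, 0.0000). Tangency of A1 to ZJ means the radius TJ is perpendicular to ZJ, so T = J + (0, -9.8) = (-58.000, -9.8000). Since TA ⟂ AC (tangency), |TC| = √(9.8² + 27.4²) = 29.100 regardless of where A sits on A1. So C lies on both circle(Z, 61.08) and circle(T, 29.100); the below-ZJ intersection is C = (-48.393, -37.268). A is the foot of the tangent from C: A = (-65.621, -15.962).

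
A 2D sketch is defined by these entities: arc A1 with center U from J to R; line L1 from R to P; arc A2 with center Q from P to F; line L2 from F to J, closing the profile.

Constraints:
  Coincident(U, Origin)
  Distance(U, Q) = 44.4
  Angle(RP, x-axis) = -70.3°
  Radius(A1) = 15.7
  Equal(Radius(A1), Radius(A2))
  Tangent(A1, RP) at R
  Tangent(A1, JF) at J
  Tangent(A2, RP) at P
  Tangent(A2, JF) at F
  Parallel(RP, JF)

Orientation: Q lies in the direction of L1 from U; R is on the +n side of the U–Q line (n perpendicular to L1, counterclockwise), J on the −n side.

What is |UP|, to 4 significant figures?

47.09

The slot axis is L1's direction at -70.3°, so u = (cos -70.3°, sin -70.3°) = (0.3371, -0.9415) and n = (−sin -70.3°, cos -70.3°) = (0.9415, 0.3371). U is at the origin and Q lies 44.4 along u from U, so Q = 44.4·u = (14.97, -41.80). Tangency of A1 to both parallel lines with radius 15.7 puts R and J at U ± 15.7·n: R = (14.78, 5.292), J = (-14.78, -5.292). Equal radii place P and F the same way about Q: P = Q + 15.7·n = (29.75, -36.51), F = Q − 15.7·n = (0.1859, -47.09). Then |UP| = |P − U| = 47.09.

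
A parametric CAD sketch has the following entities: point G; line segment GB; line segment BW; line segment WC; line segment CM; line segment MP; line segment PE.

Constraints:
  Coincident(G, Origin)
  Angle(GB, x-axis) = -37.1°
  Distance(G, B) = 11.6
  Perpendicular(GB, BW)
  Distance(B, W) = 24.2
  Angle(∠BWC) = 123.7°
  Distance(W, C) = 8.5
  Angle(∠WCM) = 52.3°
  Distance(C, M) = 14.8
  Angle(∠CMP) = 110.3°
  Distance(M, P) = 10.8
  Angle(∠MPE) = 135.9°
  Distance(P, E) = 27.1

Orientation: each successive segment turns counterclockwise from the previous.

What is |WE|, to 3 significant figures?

28.3

G is at the origin; GB runs at -37.1° with length 11.6, so B = (9.25, -7.00). GB is perpendicular to BW, so BW runs at 52.9°; with |BW| = 24.2, W = (23.8, 12.3). ∠BWC = 123.7° gives WC at 109° from the x-axis; with |WC| = 8.5, C = (21.1, 20.3). ∠WCM = 52.3° gives CM at -123° from the x-axis; with |CM| = 14.8, M = (13.0, 7.93). ∠CMP = 110.3° gives MP at -53.4° from the x-axis; with |MP| = 10.8, P = (19.4, -0.737). ∠MPE = 135.9° gives PE at -9.30° from the x-axis; with |PE| = 27.1, E = (46.2, -5.12). Then |WE| = |E − W| = 28.3.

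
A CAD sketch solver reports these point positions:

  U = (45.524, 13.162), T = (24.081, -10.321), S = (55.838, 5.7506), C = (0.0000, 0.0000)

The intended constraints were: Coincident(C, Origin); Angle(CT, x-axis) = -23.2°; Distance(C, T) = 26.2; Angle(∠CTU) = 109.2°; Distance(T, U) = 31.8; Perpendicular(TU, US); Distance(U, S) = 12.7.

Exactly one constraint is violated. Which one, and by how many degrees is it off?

Perpendicular(TU, US) — off by 6.70°.

C = (0.00, 0.00) ✓; CT at -23.20° ✓; |CT| = 26.20 ✓; ∠CTU = 109.2° ✓; |TU| = 31.80 ✓; ∠(TU, US) = 83.30° ✗; |US| = 12.70 ✓.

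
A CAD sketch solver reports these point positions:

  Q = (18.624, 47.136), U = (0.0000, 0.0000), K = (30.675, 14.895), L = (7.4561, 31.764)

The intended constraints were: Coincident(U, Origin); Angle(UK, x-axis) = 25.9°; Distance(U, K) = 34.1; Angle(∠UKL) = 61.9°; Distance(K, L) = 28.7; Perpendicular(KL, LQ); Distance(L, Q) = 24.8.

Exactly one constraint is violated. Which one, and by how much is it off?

Distance(L, Q) = 24.8 — off by 5.80.

U = (0.00, 0.00) ✓; UK at 25.90° ✓; |UK| = 34.10 ✓; ∠UKL = 61.90° ✓; |KL| = 28.70 ✓; ∠(KL, LQ) = 90.00° ✓; |LQ| = 19.00 ✗.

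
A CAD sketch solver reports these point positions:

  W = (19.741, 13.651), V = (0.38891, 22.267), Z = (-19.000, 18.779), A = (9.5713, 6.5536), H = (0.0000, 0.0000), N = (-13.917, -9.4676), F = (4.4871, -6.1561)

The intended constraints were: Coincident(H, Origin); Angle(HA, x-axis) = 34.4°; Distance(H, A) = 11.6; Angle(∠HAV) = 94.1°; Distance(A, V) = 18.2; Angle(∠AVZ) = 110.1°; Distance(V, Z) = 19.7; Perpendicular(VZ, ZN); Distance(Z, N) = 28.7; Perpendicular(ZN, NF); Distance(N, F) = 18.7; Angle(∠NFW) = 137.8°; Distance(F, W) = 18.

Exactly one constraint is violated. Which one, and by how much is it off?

Distance(F, W) = 18 — off by 7.00.

H = (0.00, 0.00) ✓; HA at 34.40° ✓; |HA| = 11.60 ✓; ∠HAV = 94.10° ✓; |AV| = 18.20 ✓; ∠AVZ = 110.1° ✓; |VZ| = 19.70 ✓; ∠(VZ, ZN) = 90.00° ✓; |ZN| = 28.70 ✓; ∠(ZN, NF) = 90.00° ✓; |NF| = 18.70 ✓; ∠NFW = 137.8° ✓; |FW| = 25.00 ✗.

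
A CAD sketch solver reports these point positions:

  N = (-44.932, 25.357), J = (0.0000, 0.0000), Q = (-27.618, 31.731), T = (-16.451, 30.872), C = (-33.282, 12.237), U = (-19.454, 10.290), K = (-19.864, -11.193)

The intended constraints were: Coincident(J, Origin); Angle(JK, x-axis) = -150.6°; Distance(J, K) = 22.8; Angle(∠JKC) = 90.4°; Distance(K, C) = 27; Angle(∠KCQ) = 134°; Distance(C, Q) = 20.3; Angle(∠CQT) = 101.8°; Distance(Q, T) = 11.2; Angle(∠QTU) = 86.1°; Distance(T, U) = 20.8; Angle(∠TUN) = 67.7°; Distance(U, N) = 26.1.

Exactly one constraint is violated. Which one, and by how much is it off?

Distance(U, N) = 26.1 — off by 3.50.

J = (0.00, 0.00) ✓; JK at -150.6° ✓; |JK| = 22.80 ✓; ∠JKC = 90.40° ✓; |KC| = 27.00 ✓; ∠KCQ = 134.0° ✓; |CQ| = 20.30 ✓; ∠CQT = 101.8° ✓; |QT| = 11.20 ✓; ∠QTU = 86.10° ✓; |TU| = 20.80 ✓; ∠TUN = 67.70° ✓; |UN| = 29.60 ✗.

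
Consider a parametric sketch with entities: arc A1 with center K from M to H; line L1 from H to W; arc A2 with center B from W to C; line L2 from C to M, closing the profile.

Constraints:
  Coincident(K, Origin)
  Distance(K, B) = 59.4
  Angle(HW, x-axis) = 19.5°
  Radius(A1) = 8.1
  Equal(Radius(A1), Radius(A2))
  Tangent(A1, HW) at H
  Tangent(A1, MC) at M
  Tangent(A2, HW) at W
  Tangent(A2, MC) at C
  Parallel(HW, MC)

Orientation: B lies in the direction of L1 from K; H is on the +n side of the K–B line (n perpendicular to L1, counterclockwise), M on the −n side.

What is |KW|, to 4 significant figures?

59.95

The slot axis is L1's direction at 19.5°, so u = (cos 19.5°, sin 19.5°) = (0.9426, 0.3338) and n = (−sin 19.5°, cos 19.5°) = (-0.3338, 0.9426). K is at the origin and B lies 59.4 along u from K, so B = 59.4·u = (55.99, 19.83). Tangency of A1 to both parallel lines with radius 8.1 puts H and M at K ± 8.1·n: H = (-2.704, 7.635), M = (2.704, -7.635). Equal radii place W and C the same way about B: W = B + 8.1·n = (53.29, 27.46), C = B − 8.1·n = (58.70, 12.19). Then |KW| = |W − K| = 59.95.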